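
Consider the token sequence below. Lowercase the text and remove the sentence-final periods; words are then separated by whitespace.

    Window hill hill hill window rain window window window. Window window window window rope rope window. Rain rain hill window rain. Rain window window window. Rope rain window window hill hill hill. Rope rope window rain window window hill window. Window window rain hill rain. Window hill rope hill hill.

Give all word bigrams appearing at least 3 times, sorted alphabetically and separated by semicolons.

hill hill; hill window; rain window; window hill; window rain; window window

Bigram counts meeting the condition (at least 3 times):
  hill hill: 5
  hill window: 3
  rain window: 5
  window hill: 4
  window rain: 5
  window window: 12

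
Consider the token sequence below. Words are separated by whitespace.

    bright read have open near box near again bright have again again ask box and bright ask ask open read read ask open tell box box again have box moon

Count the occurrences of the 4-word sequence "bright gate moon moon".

Scanning the 27 overlapping 4-gram windows for "bright gate moon moon":
  (none found)

0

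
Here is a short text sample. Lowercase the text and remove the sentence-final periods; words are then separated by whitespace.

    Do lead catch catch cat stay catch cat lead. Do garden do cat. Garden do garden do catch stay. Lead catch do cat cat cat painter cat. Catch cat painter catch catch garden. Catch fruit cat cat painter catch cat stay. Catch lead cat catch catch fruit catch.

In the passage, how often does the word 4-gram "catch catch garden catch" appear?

Scanning the 45 overlapping 4-gram windows for "catch catch garden catch":
  position 31–34: catch catch garden catch

1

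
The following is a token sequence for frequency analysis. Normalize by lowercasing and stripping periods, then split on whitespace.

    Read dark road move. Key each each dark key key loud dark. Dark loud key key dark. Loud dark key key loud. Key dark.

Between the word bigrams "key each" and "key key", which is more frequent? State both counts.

"key each": 1 occurrence
"key key": 3 occurrences

"key key" (3 vs 1)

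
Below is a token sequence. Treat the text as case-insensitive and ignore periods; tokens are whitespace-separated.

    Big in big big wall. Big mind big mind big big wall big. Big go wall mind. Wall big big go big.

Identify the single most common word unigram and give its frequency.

Unigram frequencies (highest first):
  big: 12
  wall: 4
  mind: 3
  go: 2
  in: 1

"big", 12 times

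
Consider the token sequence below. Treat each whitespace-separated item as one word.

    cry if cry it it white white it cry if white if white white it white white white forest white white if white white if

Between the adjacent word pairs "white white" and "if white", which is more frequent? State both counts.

"white white": 6 occurrences
"if white": 3 occurrences

"white white" (6 vs 3)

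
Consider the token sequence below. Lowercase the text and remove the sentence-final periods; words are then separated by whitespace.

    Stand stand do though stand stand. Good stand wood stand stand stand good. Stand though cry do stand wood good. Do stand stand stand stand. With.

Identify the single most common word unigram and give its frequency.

"stand", 14 times

Unigram frequencies (highest first):
  stand: 14
  do: 3
  good: 3
  though: 2
  wood: 2
  cry: 1
  … (1 more, each ≤ 1)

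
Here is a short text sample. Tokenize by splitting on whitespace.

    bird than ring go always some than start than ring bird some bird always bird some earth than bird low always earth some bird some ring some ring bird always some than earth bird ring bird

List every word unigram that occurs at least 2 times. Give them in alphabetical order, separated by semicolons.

Unigram counts meeting the condition (at least 2 times):
  always: 4
  bird: 9
  earth: 3
  ring: 5
  some: 7
  than: 5

always; bird; earth; ring; some; than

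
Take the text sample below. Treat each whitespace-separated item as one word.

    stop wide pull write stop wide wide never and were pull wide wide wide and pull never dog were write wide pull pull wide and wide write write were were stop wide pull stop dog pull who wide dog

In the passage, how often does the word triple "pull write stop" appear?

1

Scanning the 37 overlapping trigram windows for "pull write stop":
  position 3–5: pull write stop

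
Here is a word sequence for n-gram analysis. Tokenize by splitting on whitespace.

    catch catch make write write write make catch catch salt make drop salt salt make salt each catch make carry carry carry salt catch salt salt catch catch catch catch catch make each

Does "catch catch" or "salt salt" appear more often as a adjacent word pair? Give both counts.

"catch catch" (6 vs 2)

"catch catch": 6 occurrences
"salt salt": 2 occurrences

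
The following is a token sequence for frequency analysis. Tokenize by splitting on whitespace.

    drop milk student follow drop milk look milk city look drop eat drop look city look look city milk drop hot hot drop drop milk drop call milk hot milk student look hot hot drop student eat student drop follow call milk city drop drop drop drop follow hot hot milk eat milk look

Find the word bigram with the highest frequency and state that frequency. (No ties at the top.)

"drop drop", 4 times

Bigram frequencies (highest first):
  drop drop: 4
  drop milk: 3
  hot hot: 3
  milk student: 2
  milk look: 2
  milk city: 2
  … (30 more, each ≤ 2)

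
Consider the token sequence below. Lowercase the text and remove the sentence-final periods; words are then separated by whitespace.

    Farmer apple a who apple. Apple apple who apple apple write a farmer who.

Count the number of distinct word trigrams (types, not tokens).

14 tokens → 12 trigram windows in total.
Repeated trigrams (each contributes count−1 duplicates):
  who apple apple: 2
1 duplicate windows → 12 − 1 = 11 distinct.

11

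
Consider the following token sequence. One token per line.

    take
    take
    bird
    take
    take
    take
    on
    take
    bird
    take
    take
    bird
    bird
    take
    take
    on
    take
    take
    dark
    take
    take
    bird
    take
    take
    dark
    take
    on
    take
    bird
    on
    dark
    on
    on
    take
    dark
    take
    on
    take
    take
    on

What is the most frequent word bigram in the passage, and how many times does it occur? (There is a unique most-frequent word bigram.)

"take take", 9 times

Bigram frequencies (highest first):
  take take: 9
  take bird: 5
  take on: 5
  on take: 5
  bird take: 4
  take dark: 3
  … (6 more, each ≤ 3)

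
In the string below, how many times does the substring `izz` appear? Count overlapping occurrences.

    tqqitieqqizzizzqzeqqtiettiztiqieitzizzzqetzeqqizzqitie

Sliding a length-3 window over the 54 characters (52 positions):
  position 10–12: izz
  position 13–15: izz
  position 36–38: izz
  position 47–49: izz

4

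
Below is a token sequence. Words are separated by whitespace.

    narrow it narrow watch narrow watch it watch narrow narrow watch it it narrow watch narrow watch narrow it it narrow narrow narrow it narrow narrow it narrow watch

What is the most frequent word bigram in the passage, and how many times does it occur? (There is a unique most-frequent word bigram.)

Bigram frequencies (highest first):
  narrow watch: 6
  it narrow: 5
  narrow it: 4
  watch narrow: 4
  narrow narrow: 4
  watch it: 2
  … (2 more, each ≤ 2)

"narrow watch", 6 times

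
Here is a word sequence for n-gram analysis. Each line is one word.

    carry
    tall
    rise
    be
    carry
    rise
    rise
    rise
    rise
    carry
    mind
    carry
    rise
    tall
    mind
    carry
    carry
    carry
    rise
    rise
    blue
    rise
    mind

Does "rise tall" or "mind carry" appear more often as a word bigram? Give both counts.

"mind carry" (2 vs 1)

"rise tall": 1 occurrence
"mind carry": 2 occurrences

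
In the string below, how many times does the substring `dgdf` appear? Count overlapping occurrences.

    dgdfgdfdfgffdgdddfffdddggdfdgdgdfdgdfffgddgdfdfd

4

Sliding a length-4 window over the 48 characters (45 positions):
  position 1–4: dgdf
  position 30–33: dgdf
  position 34–37: dgdf
  position 42–45: dgdf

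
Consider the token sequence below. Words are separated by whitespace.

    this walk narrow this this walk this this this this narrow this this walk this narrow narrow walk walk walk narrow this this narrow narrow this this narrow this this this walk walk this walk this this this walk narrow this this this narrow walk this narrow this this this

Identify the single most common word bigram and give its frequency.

"this this", 15 times

Bigram frequencies (highest first):
  this this: 15
  narrow this: 7
  this walk: 6
  this narrow: 6
  walk this: 5
  walk narrow: 3
  … (3 more, each ≤ 3)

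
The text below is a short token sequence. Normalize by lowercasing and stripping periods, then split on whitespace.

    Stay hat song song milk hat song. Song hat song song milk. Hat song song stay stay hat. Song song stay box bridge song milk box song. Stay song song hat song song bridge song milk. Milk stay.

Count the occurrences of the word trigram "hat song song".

6

Scanning the 36 overlapping trigram windows for "hat song song":
  position 2–4: hat song song
  position 6–8: hat song song
  position 9–11: hat song song
  position 13–15: hat song song
  position 18–20: hat song song
  position 31–33: hat song song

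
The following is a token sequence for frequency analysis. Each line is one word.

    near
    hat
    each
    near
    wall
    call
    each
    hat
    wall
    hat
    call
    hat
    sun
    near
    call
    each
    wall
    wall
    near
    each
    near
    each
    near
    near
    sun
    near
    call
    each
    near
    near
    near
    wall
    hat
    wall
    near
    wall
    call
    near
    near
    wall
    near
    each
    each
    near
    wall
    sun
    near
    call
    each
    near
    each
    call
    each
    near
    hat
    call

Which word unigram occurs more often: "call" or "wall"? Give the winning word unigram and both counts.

"wall" (9 vs 8)

"call": 8 occurrences
"wall": 9 occurrences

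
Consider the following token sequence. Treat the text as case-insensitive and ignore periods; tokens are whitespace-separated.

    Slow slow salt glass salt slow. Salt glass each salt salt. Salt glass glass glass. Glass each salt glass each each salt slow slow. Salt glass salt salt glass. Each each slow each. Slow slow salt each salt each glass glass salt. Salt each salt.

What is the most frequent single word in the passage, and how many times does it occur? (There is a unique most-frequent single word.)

Unigram frequencies (highest first):
  salt: 16
  glass: 11
  each: 10
  slow: 8

"salt", 16 times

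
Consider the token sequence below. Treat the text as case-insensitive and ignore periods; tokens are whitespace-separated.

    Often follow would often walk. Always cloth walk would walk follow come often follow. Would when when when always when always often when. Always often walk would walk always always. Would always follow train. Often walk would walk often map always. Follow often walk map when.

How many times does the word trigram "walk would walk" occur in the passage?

3

Scanning the 44 overlapping trigram windows for "walk would walk":
  position 8–10: walk would walk
  position 26–28: walk would walk
  position 36–38: walk would walk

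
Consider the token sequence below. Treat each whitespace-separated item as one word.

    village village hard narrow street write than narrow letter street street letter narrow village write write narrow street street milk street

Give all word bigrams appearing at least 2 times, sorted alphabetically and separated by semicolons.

Bigram counts meeting the condition (at least 2 times):
  narrow street: 2
  street street: 2

narrow street; street street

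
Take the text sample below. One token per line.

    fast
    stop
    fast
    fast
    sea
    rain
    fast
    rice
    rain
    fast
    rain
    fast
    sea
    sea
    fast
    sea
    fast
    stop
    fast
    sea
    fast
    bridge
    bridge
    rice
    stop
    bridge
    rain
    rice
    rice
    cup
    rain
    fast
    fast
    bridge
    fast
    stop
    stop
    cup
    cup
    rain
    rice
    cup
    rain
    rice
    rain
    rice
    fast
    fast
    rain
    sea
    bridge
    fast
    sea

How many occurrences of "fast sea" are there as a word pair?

5

Scanning the 52 overlapping bigram windows for "fast sea":
  position 4–5: fast sea
  position 12–13: fast sea
  position 15–16: fast sea
  position 19–20: fast sea
  position 52–53: fast sea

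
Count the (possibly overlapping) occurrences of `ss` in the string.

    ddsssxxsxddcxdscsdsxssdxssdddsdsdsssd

6

Sliding a length-2 window over the 37 characters (36 positions):
  position 3–4: ss
  position 4–5: ss
  position 21–22: ss
  position 25–26: ss
  position 34–35: ss
  position 35–36: ss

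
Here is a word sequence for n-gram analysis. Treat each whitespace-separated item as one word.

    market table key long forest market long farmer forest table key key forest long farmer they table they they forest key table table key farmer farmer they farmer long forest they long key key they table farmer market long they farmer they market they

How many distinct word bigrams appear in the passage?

33

44 tokens → 43 bigram windows in total.
Repeated bigrams (each contributes count−1 duplicates):
  farmer they: 3
  table key: 3
  key key: 2
  long farmer: 2
  long forest: 2
  market long: 2
  they farmer: 2
  they table: 2
10 duplicate windows → 43 − 10 = 33 distinct.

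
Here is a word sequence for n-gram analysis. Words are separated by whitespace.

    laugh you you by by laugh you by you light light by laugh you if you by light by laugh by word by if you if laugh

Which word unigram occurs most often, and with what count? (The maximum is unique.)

"by", 8 times

Unigram frequencies (highest first):
  by: 8
  you: 7
  laugh: 5
  light: 3
  if: 3
  word: 1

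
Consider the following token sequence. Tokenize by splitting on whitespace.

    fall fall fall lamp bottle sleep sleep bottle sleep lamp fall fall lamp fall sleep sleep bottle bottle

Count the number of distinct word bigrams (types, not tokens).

18 tokens → 17 bigram windows in total.
Repeated bigrams (each contributes count−1 duplicates):
  fall fall: 3
  bottle sleep: 2
  fall lamp: 2
  lamp fall: 2
  sleep bottle: 2
  sleep sleep: 2
7 duplicate windows → 17 − 7 = 10 distinct.

10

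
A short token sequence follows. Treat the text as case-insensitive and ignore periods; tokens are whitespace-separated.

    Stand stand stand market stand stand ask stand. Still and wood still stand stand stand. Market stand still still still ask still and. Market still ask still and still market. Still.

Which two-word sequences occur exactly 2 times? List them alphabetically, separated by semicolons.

Bigram counts meeting the condition (exactly 2 times):
  ask still: 2
  market stand: 2
  market still: 2
  stand market: 2
  stand still: 2
  still ask: 2
  still still: 2

ask still; market stand; market still; stand market; stand still; still ask; still still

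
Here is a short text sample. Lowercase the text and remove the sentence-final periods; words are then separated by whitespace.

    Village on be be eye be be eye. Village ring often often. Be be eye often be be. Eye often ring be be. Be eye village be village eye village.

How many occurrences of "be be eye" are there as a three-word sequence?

Scanning the 28 overlapping trigram windows for "be be eye":
  position 3–5: be be eye
  position 6–8: be be eye
  position 13–15: be be eye
  position 17–19: be be eye
  position 23–25: be be eye

5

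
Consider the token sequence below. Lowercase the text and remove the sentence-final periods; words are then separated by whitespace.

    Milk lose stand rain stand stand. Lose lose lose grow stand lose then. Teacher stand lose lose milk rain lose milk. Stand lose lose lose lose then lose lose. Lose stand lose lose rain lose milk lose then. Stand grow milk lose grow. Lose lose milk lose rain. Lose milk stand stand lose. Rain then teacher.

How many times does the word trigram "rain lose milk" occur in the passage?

Scanning the 54 overlapping trigram windows for "rain lose milk":
  position 19–21: rain lose milk
  position 34–36: rain lose milk
  position 48–50: rain lose milk

3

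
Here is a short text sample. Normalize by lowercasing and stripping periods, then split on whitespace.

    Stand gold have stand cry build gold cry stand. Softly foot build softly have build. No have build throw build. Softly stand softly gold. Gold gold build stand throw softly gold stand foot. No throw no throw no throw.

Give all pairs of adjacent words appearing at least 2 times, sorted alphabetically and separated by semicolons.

Bigram counts meeting the condition (at least 2 times):
  build softly: 2
  gold gold: 2
  have build: 2
  no throw: 3
  softly gold: 2
  stand softly: 2
  throw no: 2

build softly; gold gold; have build; no throw; softly gold; stand softly; throw no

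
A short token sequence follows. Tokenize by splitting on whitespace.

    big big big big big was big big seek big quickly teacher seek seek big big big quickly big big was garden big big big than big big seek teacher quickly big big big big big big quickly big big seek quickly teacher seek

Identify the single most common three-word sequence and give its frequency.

Trigram frequencies (highest first):
  big big big: 9
  big big seek: 3
  quickly big big: 3
  big big was: 2
  quickly teacher seek: 2
  big big quickly: 2
  … (20 more, each ≤ 2)

"big big big", 9 times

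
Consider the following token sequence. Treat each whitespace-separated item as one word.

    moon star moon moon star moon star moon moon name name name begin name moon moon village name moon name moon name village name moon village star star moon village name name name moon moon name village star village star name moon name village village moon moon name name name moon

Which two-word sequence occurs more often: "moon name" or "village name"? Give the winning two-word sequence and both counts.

"moon name": 6 occurrences
"village name": 3 occurrences

"moon name" (6 vs 3)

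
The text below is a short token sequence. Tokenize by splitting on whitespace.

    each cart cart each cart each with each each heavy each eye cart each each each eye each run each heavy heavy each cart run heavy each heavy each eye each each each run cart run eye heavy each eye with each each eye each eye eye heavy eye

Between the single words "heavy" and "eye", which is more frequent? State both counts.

"eye" (9 vs 7)

"heavy": 7 occurrences
"eye": 9 occurrences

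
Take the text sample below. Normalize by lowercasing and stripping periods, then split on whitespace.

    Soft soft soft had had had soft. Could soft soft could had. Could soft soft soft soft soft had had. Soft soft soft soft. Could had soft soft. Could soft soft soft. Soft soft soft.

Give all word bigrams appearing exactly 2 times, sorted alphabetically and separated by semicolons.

Bigram counts meeting the condition (exactly 2 times):
  could had: 2
  soft had: 2

could had; soft had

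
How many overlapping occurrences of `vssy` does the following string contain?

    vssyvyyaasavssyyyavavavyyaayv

Sliding a length-4 window over the 29 characters (26 positions):
  position 1–4: vssy
  position 12–15: vssy

2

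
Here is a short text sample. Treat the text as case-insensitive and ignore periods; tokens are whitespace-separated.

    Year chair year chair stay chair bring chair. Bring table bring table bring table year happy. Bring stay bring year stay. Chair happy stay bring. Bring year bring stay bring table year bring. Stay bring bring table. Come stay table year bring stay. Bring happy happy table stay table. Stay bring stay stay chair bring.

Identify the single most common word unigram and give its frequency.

"bring", 17 times

Unigram frequencies (highest first):
  bring: 17
  stay: 12
  table: 8
  year: 7
  chair: 6
  happy: 4
  … (1 more, each ≤ 1)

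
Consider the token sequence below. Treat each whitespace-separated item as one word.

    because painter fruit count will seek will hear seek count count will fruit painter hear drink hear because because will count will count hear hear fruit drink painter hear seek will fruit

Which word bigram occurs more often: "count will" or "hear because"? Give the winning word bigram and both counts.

"count will": 3 occurrences
"hear because": 1 occurrence

"count will" (3 vs 1)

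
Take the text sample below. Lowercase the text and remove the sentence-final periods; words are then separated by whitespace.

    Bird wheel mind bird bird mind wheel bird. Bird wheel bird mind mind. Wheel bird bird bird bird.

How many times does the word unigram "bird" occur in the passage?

10

Scanning the 18 tokens for "bird":
  position 1: bird
  position 4: bird
  position 5: bird
  position 8: bird
  position 9: bird
  position 11: bird
  position 15: bird
  position 16: bird
  position 17: bird
  position 18: bird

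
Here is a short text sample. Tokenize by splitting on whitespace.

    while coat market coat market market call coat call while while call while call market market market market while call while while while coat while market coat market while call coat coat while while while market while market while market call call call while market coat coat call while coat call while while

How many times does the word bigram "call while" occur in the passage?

6

Scanning the 52 overlapping bigram windows for "call while":
  position 9–10: call while
  position 12–13: call while
  position 20–21: call while
  position 43–44: call while
  position 48–49: call while
  position 51–52: call while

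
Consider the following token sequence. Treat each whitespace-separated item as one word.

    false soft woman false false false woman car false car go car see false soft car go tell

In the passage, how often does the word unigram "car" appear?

4

Scanning the 18 tokens for "car":
  position 8: car
  position 10: car
  position 12: car
  position 16: car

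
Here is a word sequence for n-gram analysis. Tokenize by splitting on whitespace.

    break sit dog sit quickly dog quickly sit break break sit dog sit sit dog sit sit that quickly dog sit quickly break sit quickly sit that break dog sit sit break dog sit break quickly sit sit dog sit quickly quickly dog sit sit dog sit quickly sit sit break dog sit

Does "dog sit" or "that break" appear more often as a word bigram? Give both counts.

"dog sit" (10 vs 1)

"dog sit": 10 occurrences
"that break": 1 occurrence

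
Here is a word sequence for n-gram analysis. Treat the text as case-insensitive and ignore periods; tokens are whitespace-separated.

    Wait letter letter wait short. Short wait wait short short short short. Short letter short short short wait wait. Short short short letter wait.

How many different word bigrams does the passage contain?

9

24 tokens → 23 bigram windows in total.
Repeated bigrams (each contributes count−1 duplicates):
  short short: 9
  wait short: 3
  letter wait: 2
  short letter: 2
  short wait: 2
  wait wait: 2
14 duplicate windows → 23 − 14 = 9 distinct.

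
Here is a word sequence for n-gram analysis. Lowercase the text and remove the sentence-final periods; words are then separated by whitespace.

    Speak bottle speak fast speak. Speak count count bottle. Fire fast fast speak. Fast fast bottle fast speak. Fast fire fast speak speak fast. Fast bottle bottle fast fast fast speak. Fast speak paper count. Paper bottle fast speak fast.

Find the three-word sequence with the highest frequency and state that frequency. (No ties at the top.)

Trigram frequencies (highest first):
  fast speak fast: 4
  speak fast speak: 2
  fast speak speak: 2
  fast fast speak: 2
  speak fast fast: 2
  fast fast bottle: 2
  … (23 more, each ≤ 2)

"fast speak fast", 4 times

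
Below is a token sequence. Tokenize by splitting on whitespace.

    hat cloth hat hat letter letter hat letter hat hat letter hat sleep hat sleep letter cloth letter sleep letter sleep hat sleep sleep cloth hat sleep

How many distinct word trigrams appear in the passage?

27 tokens → 25 trigram windows in total.
Repeated trigrams (each contributes count−1 duplicates):
  hat hat letter: 2
  hat letter hat: 2
  sleep hat sleep: 2
3 duplicate windows → 25 − 3 = 22 distinct.

22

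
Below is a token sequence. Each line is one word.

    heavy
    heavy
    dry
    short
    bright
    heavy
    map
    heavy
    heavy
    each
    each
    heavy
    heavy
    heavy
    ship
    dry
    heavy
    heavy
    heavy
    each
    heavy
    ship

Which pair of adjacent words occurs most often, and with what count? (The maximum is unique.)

Bigram frequencies (highest first):
  heavy heavy: 6
  heavy each: 2
  each heavy: 2
  heavy ship: 2
  heavy dry: 1
  dry short: 1
  … (7 more, each ≤ 1)

"heavy heavy", 6 times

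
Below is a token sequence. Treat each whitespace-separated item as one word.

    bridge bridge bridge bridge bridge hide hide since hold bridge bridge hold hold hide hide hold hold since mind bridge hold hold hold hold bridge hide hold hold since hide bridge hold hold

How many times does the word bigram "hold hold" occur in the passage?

Scanning the 32 overlapping bigram windows for "hold hold":
  position 12–13: hold hold
  position 16–17: hold hold
  position 21–22: hold hold
  position 22–23: hold hold
  position 23–24: hold hold
  position 27–28: hold hold
  position 32–33: hold hold

7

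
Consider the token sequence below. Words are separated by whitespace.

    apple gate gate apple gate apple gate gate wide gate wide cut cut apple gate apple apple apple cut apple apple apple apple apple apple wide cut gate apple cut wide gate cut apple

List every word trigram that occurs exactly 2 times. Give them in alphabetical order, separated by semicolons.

apple gate apple; apple gate gate; gate apple gate

Trigram counts meeting the condition (exactly 2 times):
  apple gate apple: 2
  apple gate gate: 2
  gate apple gate: 2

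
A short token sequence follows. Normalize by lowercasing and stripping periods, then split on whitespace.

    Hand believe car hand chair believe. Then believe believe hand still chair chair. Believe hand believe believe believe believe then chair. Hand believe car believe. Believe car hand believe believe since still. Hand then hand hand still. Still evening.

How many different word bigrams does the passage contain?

23

39 tokens → 38 bigram windows in total.
Repeated bigrams (each contributes count−1 duplicates):
  believe believe: 6
  hand believe: 4
  believe car: 3
  believe hand: 2
  believe then: 2
  car hand: 2
  chair believe: 2
  hand still: 2
15 duplicate windows → 38 − 15 = 23 distinct.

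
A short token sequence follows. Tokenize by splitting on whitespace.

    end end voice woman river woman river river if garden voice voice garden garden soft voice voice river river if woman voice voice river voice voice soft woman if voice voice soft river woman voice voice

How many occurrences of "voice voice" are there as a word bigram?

Scanning the 35 overlapping bigram windows for "voice voice":
  position 11–12: voice voice
  position 16–17: voice voice
  position 22–23: voice voice
  position 25–26: voice voice
  position 30–31: voice voice
  position 35–36: voice voice

6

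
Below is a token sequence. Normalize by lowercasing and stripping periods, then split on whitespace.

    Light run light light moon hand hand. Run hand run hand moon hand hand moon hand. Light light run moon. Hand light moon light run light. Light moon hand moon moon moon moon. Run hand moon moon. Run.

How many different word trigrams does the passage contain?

38 tokens → 36 trigram windows in total.
Repeated trigrams (each contributes count−1 duplicates):
  hand moon hand: 2
  hand moon moon: 2
  hand run hand: 2
  light light moon: 2
  light moon hand: 2
  light run light: 2
  moon hand hand: 2
  moon hand light: 2
  … (4 more repeated)
12 duplicate windows → 36 − 12 = 24 distinct.

24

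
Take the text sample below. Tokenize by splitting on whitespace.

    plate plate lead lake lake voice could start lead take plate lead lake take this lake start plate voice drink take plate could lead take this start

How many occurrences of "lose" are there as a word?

Scanning the 27 tokens for "lose":
  (none found)

0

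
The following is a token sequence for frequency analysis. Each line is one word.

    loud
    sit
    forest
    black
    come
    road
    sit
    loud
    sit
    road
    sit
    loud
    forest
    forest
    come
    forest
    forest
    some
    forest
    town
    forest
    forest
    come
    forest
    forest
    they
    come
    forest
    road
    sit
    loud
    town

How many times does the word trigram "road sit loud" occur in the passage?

3

Scanning the 30 overlapping trigram windows for "road sit loud":
  position 6–8: road sit loud
  position 10–12: road sit loud
  position 29–31: road sit loud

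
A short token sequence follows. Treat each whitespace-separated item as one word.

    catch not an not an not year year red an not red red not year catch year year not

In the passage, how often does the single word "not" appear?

6

Scanning the 19 tokens for "not":
  position 2: not
  position 4: not
  position 6: not
  position 11: not
  position 14: not
  position 19: not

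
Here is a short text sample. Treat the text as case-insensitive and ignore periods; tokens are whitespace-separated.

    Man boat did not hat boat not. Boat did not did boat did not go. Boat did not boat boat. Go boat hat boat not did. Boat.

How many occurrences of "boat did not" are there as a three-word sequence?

4

Scanning the 25 overlapping trigram windows for "boat did not":
  position 2–4: boat did not
  position 8–10: boat did not
  position 12–14: boat did not
  position 16–18: boat did not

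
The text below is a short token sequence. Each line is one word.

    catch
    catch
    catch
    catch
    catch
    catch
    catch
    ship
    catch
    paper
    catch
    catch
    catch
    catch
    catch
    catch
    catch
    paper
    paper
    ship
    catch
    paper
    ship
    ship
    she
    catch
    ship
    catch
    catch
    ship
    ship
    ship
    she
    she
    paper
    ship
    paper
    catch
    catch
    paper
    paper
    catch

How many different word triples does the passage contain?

24

42 tokens → 40 trigram windows in total.
Repeated trigrams (each contributes count−1 duplicates):
  catch catch catch: 10
  catch catch paper: 2
  catch catch ship: 2
  catch paper paper: 2
  catch ship catch: 2
  paper catch catch: 2
  ship catch paper: 2
  ship ship she: 2
16 duplicate windows → 40 − 16 = 24 distinct.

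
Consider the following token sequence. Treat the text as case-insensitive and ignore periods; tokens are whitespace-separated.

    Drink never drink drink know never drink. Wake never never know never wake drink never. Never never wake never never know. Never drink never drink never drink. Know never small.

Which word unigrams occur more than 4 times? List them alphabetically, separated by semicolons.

Unigram counts meeting the condition (more than 4 times):
  drink: 8
  never: 14

drink; never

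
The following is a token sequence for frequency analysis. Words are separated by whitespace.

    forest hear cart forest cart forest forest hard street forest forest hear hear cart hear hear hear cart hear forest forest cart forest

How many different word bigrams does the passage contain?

23 tokens → 22 bigram windows in total.
Repeated bigrams (each contributes count−1 duplicates):
  cart forest: 3
  forest forest: 3
  hear cart: 3
  hear hear: 3
  cart hear: 2
  forest cart: 2
  forest hear: 2
11 duplicate windows → 22 − 11 = 11 distinct.

11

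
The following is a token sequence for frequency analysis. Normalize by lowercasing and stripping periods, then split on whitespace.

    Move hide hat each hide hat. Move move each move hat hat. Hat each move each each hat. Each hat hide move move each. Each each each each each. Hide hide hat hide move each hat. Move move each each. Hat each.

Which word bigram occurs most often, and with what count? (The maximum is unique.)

Bigram frequencies (highest first):
  each each: 7
  move each: 5
  hat each: 4
  each hat: 4
  hide hat: 3
  move move: 3
  … (9 more, each ≤ 2)

"each each", 7 times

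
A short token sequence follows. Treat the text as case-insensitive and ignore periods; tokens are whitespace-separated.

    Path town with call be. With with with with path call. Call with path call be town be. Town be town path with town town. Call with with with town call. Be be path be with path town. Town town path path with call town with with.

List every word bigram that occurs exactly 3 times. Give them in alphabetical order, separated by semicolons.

be town; call be; town town; with path

Bigram counts meeting the condition (exactly 3 times):
  be town: 3
  call be: 3
  town town: 3
  with path: 3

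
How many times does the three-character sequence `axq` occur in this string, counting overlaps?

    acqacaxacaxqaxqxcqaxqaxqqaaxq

5

Sliding a length-3 window over the 29 characters (27 positions):
  position 10–12: axq
  position 13–15: axq
  position 19–21: axq
  position 22–24: axq
  position 27–29: axq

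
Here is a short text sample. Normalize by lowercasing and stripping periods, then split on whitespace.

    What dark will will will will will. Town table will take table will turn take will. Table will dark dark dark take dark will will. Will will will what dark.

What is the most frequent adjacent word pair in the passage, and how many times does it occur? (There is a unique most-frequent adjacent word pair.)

Bigram frequencies (highest first):
  will will: 8
  table will: 3
  what dark: 2
  dark will: 2
  dark dark: 2
  will town: 1
  … (11 more, each ≤ 1)

"will will", 8 times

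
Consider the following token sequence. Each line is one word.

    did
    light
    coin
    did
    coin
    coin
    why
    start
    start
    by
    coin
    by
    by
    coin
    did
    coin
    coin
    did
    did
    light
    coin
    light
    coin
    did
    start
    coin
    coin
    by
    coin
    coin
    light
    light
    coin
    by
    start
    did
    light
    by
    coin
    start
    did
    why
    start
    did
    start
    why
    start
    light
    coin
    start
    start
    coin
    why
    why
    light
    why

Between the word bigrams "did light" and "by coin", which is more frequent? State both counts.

"by coin" (4 vs 3)

"did light": 3 occurrences
"by coin": 4 occurrences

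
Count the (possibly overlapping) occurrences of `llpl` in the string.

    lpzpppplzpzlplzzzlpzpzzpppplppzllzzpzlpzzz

0

Sliding a length-4 window over the 42 characters (39 positions):
  (no match at any position)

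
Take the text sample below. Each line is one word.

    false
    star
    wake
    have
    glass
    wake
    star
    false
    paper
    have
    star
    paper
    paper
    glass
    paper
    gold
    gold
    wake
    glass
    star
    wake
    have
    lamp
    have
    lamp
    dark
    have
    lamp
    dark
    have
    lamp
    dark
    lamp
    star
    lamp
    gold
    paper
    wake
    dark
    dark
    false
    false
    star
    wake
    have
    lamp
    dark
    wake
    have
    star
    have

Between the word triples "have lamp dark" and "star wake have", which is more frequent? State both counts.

"have lamp dark": 4 occurrences
"star wake have": 3 occurrences

"have lamp dark" (4 vs 3)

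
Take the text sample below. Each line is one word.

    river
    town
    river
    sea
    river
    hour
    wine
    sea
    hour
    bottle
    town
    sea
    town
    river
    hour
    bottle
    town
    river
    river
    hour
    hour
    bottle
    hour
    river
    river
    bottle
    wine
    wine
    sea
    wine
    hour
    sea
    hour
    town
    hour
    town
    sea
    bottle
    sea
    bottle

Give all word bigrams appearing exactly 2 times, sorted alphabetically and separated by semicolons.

Bigram counts meeting the condition (exactly 2 times):
  bottle town: 2
  hour town: 2
  river river: 2
  sea bottle: 2
  sea hour: 2
  town sea: 2
  wine sea: 2

bottle town; hour town; river river; sea bottle; sea hour; town sea; wine sea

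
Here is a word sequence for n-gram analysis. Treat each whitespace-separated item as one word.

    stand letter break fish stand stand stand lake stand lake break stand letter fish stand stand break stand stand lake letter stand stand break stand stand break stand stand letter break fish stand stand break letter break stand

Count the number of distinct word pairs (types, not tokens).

38 tokens → 37 bigram windows in total.
Repeated bigrams (each contributes count−1 duplicates):
  stand stand: 8
  break stand: 5
  stand break: 4
  fish stand: 3
  letter break: 3
  stand lake: 3
  stand letter: 3
  break fish: 2
23 duplicate windows → 37 − 23 = 14 distinct.

14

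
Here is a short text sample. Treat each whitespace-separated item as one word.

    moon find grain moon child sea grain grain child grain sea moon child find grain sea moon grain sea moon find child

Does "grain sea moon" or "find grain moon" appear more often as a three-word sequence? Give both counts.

"grain sea moon" (3 vs 1)

"grain sea moon": 3 occurrences
"find grain moon": 1 occurrence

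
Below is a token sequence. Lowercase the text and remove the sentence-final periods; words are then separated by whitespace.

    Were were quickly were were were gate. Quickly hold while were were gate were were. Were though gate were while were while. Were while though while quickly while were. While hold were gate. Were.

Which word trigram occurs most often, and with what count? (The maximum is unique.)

Trigram frequencies (highest first):
  while were while: 3
  were were were: 2
  were were gate: 2
  were gate were: 2
  were while were: 2
  were were quickly: 1
  … (20 more, each ≤ 1)

"while were while", 3 times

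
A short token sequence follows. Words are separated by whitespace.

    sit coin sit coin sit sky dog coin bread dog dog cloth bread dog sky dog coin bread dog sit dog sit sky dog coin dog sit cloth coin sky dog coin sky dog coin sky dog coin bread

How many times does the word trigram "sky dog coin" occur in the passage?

Scanning the 37 overlapping trigram windows for "sky dog coin":
  position 6–8: sky dog coin
  position 15–17: sky dog coin
  position 23–25: sky dog coin
  position 30–32: sky dog coin
  position 33–35: sky dog coin
  position 36–38: sky dog coin

6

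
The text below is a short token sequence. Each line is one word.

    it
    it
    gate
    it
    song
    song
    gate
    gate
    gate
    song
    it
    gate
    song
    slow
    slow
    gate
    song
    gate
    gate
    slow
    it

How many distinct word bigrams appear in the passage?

21 tokens → 20 bigram windows in total.
Repeated bigrams (each contributes count−1 duplicates):
  gate gate: 3
  gate song: 3
  it gate: 2
  song gate: 2
6 duplicate windows → 20 − 6 = 14 distinct.

14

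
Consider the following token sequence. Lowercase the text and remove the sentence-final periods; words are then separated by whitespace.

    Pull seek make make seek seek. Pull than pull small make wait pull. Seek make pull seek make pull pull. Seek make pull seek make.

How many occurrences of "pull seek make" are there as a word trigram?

5

Scanning the 23 overlapping trigram windows for "pull seek make":
  position 1–3: pull seek make
  position 13–15: pull seek make
  position 16–18: pull seek make
  position 20–22: pull seek make
  position 23–25: pull seek make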